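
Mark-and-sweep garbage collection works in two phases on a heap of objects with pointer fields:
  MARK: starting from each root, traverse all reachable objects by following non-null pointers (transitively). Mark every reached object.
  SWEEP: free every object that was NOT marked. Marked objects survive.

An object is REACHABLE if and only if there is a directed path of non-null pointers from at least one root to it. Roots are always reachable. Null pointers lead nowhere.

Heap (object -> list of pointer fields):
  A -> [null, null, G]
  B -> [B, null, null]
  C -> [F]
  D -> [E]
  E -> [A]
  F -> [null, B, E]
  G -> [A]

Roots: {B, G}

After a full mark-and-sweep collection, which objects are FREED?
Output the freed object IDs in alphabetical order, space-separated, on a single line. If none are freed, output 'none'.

Answer: C D E F

Derivation:
Roots: B G
Mark B: refs=B null null, marked=B
Mark G: refs=A, marked=B G
Mark A: refs=null null G, marked=A B G
Unmarked (collected): C D E F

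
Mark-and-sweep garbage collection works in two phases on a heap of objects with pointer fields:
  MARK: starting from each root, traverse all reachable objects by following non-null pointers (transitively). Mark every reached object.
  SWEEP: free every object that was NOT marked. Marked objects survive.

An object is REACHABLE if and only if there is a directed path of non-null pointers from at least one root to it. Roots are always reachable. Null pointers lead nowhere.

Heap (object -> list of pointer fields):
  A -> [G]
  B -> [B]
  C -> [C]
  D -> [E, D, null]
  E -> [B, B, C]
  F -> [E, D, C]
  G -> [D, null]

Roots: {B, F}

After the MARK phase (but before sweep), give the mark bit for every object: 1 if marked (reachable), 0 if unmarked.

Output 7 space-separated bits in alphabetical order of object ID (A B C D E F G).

Answer: 0 1 1 1 1 1 0

Derivation:
Roots: B F
Mark B: refs=B, marked=B
Mark F: refs=E D C, marked=B F
Mark E: refs=B B C, marked=B E F
Mark D: refs=E D null, marked=B D E F
Mark C: refs=C, marked=B C D E F
Unmarked (collected): A G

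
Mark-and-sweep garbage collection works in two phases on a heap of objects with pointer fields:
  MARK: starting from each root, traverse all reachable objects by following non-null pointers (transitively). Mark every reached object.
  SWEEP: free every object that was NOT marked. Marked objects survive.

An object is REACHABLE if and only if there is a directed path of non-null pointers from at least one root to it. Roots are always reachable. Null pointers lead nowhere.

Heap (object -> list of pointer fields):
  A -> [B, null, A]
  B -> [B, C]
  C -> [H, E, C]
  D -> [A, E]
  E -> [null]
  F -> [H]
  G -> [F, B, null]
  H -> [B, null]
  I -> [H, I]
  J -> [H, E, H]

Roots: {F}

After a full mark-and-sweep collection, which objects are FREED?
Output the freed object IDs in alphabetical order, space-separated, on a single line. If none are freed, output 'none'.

Roots: F
Mark F: refs=H, marked=F
Mark H: refs=B null, marked=F H
Mark B: refs=B C, marked=B F H
Mark C: refs=H E C, marked=B C F H
Mark E: refs=null, marked=B C E F H
Unmarked (collected): A D G I J

Answer: A D G I J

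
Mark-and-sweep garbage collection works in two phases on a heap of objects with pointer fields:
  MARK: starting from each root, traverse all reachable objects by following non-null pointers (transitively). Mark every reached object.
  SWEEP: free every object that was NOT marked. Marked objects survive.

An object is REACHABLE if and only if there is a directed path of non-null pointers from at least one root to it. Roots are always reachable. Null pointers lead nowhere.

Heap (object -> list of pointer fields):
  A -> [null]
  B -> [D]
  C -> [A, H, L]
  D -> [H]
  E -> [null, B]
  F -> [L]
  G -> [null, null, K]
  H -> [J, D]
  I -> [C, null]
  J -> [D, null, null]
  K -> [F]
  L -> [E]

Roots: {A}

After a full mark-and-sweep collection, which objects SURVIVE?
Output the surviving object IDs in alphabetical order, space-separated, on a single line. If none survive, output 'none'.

Roots: A
Mark A: refs=null, marked=A
Unmarked (collected): B C D E F G H I J K L

Answer: A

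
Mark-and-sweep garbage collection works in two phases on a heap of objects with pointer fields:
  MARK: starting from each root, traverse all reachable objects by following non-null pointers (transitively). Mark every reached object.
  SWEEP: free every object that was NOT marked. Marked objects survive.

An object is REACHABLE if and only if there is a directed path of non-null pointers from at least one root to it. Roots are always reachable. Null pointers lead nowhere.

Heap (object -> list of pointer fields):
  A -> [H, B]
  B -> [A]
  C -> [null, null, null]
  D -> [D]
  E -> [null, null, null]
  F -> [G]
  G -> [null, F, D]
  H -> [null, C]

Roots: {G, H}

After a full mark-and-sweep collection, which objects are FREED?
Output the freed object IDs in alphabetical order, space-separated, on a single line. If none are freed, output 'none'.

Roots: G H
Mark G: refs=null F D, marked=G
Mark H: refs=null C, marked=G H
Mark F: refs=G, marked=F G H
Mark D: refs=D, marked=D F G H
Mark C: refs=null null null, marked=C D F G H
Unmarked (collected): A B E

Answer: A B E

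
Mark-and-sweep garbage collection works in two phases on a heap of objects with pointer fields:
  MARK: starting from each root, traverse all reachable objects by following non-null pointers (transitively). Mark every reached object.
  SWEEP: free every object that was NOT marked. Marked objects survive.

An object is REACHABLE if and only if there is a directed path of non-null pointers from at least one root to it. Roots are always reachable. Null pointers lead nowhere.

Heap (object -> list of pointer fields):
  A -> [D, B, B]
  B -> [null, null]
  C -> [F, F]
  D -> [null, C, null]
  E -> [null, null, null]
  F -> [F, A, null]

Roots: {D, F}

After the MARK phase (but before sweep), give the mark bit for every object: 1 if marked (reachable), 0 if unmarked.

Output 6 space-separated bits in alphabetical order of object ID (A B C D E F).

Answer: 1 1 1 1 0 1

Derivation:
Roots: D F
Mark D: refs=null C null, marked=D
Mark F: refs=F A null, marked=D F
Mark C: refs=F F, marked=C D F
Mark A: refs=D B B, marked=A C D F
Mark B: refs=null null, marked=A B C D F
Unmarked (collected): E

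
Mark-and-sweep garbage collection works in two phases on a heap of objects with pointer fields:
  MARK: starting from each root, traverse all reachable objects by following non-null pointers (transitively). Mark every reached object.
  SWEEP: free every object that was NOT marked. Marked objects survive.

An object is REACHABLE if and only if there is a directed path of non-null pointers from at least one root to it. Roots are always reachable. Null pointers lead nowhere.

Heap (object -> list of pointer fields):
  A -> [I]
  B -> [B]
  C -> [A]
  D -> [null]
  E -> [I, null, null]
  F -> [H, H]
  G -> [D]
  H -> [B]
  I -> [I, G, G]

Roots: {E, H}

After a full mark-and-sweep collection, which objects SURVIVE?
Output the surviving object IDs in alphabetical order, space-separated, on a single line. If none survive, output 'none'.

Roots: E H
Mark E: refs=I null null, marked=E
Mark H: refs=B, marked=E H
Mark I: refs=I G G, marked=E H I
Mark B: refs=B, marked=B E H I
Mark G: refs=D, marked=B E G H I
Mark D: refs=null, marked=B D E G H I
Unmarked (collected): A C F

Answer: B D E G H I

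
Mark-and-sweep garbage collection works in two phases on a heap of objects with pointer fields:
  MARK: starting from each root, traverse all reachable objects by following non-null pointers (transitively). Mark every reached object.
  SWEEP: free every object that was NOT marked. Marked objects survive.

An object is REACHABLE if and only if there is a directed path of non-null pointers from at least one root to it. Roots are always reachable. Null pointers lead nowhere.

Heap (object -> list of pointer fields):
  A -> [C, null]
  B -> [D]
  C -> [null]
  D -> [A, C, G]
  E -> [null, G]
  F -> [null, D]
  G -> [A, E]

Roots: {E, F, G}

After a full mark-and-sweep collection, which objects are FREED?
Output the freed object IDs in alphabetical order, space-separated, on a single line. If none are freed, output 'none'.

Answer: B

Derivation:
Roots: E F G
Mark E: refs=null G, marked=E
Mark F: refs=null D, marked=E F
Mark G: refs=A E, marked=E F G
Mark D: refs=A C G, marked=D E F G
Mark A: refs=C null, marked=A D E F G
Mark C: refs=null, marked=A C D E F G
Unmarked (collected): B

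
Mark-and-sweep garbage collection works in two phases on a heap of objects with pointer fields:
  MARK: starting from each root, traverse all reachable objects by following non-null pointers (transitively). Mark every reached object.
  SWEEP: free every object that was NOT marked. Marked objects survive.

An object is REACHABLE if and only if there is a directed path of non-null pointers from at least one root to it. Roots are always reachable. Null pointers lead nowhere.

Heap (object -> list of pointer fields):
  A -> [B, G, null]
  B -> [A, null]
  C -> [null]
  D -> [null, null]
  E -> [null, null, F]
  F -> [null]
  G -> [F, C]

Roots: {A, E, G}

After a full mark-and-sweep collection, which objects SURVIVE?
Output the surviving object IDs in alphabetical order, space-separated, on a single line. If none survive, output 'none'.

Roots: A E G
Mark A: refs=B G null, marked=A
Mark E: refs=null null F, marked=A E
Mark G: refs=F C, marked=A E G
Mark B: refs=A null, marked=A B E G
Mark F: refs=null, marked=A B E F G
Mark C: refs=null, marked=A B C E F G
Unmarked (collected): D

Answer: A B C E F G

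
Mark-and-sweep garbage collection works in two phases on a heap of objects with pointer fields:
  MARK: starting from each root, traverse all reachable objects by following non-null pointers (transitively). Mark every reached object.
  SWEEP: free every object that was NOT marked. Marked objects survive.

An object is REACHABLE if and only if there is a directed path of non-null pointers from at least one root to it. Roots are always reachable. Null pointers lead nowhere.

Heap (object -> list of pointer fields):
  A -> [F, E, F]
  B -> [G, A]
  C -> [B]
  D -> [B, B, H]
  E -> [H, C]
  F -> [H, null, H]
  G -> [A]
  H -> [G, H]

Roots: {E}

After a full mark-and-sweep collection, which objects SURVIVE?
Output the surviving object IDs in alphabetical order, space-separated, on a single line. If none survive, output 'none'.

Roots: E
Mark E: refs=H C, marked=E
Mark H: refs=G H, marked=E H
Mark C: refs=B, marked=C E H
Mark G: refs=A, marked=C E G H
Mark B: refs=G A, marked=B C E G H
Mark A: refs=F E F, marked=A B C E G H
Mark F: refs=H null H, marked=A B C E F G H
Unmarked (collected): D

Answer: A B C E F G H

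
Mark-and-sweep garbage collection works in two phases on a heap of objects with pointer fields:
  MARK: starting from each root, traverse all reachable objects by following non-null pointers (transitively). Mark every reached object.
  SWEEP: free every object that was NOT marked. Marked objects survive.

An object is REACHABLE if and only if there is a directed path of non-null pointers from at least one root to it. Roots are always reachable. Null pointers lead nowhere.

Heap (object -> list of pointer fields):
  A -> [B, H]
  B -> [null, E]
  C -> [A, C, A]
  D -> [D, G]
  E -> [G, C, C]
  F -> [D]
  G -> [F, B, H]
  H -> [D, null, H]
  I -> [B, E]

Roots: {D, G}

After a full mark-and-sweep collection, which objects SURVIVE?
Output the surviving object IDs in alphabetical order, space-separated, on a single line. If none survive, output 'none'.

Roots: D G
Mark D: refs=D G, marked=D
Mark G: refs=F B H, marked=D G
Mark F: refs=D, marked=D F G
Mark B: refs=null E, marked=B D F G
Mark H: refs=D null H, marked=B D F G H
Mark E: refs=G C C, marked=B D E F G H
Mark C: refs=A C A, marked=B C D E F G H
Mark A: refs=B H, marked=A B C D E F G H
Unmarked (collected): I

Answer: A B C D E F G H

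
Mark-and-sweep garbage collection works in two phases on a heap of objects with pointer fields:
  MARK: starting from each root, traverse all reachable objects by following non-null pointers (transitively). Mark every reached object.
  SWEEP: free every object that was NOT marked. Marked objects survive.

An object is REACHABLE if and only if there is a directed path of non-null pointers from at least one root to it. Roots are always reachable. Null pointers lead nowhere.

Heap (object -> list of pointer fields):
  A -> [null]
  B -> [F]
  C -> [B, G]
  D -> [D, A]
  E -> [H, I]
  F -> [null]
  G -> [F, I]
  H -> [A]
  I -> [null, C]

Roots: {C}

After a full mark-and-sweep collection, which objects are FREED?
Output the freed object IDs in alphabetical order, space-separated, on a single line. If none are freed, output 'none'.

Roots: C
Mark C: refs=B G, marked=C
Mark B: refs=F, marked=B C
Mark G: refs=F I, marked=B C G
Mark F: refs=null, marked=B C F G
Mark I: refs=null C, marked=B C F G I
Unmarked (collected): A D E H

Answer: A D E H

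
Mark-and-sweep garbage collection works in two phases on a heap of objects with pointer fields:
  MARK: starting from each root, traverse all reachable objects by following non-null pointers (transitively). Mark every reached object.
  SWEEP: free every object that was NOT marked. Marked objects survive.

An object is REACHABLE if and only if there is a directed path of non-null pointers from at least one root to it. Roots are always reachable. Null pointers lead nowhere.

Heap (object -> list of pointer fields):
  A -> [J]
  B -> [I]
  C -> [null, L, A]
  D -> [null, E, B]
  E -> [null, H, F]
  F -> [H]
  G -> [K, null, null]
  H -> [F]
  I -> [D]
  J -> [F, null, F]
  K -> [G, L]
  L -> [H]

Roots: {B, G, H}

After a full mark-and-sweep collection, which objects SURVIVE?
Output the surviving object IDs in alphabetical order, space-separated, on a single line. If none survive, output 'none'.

Roots: B G H
Mark B: refs=I, marked=B
Mark G: refs=K null null, marked=B G
Mark H: refs=F, marked=B G H
Mark I: refs=D, marked=B G H I
Mark K: refs=G L, marked=B G H I K
Mark F: refs=H, marked=B F G H I K
Mark D: refs=null E B, marked=B D F G H I K
Mark L: refs=H, marked=B D F G H I K L
Mark E: refs=null H F, marked=B D E F G H I K L
Unmarked (collected): A C J

Answer: B D E F G H I K L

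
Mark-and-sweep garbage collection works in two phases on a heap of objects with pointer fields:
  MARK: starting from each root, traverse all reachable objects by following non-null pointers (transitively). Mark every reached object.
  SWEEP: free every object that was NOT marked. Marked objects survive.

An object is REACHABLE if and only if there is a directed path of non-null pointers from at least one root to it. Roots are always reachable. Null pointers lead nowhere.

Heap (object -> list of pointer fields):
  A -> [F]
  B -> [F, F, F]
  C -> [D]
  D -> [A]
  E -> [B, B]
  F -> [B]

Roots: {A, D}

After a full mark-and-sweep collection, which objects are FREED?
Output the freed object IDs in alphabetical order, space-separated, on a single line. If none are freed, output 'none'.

Roots: A D
Mark A: refs=F, marked=A
Mark D: refs=A, marked=A D
Mark F: refs=B, marked=A D F
Mark B: refs=F F F, marked=A B D F
Unmarked (collected): C E

Answer: C E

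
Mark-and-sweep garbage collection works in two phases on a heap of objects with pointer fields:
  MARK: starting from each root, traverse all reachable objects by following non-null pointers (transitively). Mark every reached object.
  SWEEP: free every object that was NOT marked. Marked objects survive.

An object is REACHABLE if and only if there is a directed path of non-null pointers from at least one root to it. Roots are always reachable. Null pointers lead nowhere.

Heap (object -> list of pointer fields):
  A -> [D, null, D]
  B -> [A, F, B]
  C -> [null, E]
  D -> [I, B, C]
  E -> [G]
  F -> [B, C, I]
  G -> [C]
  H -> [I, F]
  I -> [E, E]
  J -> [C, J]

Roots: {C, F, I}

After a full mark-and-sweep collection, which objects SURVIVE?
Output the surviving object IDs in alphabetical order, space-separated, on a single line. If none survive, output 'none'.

Roots: C F I
Mark C: refs=null E, marked=C
Mark F: refs=B C I, marked=C F
Mark I: refs=E E, marked=C F I
Mark E: refs=G, marked=C E F I
Mark B: refs=A F B, marked=B C E F I
Mark G: refs=C, marked=B C E F G I
Mark A: refs=D null D, marked=A B C E F G I
Mark D: refs=I B C, marked=A B C D E F G I
Unmarked (collected): H J

Answer: A B C D E F G I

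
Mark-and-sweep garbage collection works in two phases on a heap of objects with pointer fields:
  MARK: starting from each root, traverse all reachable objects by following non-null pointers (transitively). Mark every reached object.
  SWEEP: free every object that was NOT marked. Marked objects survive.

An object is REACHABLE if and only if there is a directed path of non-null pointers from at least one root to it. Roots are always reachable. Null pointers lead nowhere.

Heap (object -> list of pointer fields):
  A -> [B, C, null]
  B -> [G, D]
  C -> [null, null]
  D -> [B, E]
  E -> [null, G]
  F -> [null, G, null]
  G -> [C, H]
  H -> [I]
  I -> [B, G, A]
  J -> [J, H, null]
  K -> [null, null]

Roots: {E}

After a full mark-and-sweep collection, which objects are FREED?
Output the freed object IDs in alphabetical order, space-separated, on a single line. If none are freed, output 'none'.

Roots: E
Mark E: refs=null G, marked=E
Mark G: refs=C H, marked=E G
Mark C: refs=null null, marked=C E G
Mark H: refs=I, marked=C E G H
Mark I: refs=B G A, marked=C E G H I
Mark B: refs=G D, marked=B C E G H I
Mark A: refs=B C null, marked=A B C E G H I
Mark D: refs=B E, marked=A B C D E G H I
Unmarked (collected): F J K

Answer: F J K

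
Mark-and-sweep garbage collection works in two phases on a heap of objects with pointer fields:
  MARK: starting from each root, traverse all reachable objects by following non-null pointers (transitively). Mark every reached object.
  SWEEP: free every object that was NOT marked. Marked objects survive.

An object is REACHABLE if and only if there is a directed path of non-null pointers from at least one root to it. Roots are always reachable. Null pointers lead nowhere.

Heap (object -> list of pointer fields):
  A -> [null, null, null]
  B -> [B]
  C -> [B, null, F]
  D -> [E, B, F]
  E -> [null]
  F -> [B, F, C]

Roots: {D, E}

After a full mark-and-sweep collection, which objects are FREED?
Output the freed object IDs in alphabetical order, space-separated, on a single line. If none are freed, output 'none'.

Roots: D E
Mark D: refs=E B F, marked=D
Mark E: refs=null, marked=D E
Mark B: refs=B, marked=B D E
Mark F: refs=B F C, marked=B D E F
Mark C: refs=B null F, marked=B C D E F
Unmarked (collected): A

Answer: A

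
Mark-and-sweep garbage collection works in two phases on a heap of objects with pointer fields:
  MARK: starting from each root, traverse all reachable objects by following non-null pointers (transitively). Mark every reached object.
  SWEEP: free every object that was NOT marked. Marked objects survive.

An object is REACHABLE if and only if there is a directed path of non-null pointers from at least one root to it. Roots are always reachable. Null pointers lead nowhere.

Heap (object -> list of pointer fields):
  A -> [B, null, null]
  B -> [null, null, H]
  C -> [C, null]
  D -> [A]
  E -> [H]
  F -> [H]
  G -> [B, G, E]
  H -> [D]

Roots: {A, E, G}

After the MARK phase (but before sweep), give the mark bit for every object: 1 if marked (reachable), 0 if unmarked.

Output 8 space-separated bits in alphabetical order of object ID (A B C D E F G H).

Roots: A E G
Mark A: refs=B null null, marked=A
Mark E: refs=H, marked=A E
Mark G: refs=B G E, marked=A E G
Mark B: refs=null null H, marked=A B E G
Mark H: refs=D, marked=A B E G H
Mark D: refs=A, marked=A B D E G H
Unmarked (collected): C F

Answer: 1 1 0 1 1 0 1 1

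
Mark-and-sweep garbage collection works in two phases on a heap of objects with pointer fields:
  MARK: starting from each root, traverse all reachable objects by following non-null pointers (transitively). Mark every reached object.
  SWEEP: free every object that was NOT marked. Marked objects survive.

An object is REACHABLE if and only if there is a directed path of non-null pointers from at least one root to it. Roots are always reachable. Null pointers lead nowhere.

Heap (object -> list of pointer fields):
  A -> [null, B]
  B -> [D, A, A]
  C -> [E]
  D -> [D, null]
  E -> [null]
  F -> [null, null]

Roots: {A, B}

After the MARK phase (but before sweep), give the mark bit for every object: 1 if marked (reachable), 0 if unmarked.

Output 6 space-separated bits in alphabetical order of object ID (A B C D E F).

Roots: A B
Mark A: refs=null B, marked=A
Mark B: refs=D A A, marked=A B
Mark D: refs=D null, marked=A B D
Unmarked (collected): C E F

Answer: 1 1 0 1 0 0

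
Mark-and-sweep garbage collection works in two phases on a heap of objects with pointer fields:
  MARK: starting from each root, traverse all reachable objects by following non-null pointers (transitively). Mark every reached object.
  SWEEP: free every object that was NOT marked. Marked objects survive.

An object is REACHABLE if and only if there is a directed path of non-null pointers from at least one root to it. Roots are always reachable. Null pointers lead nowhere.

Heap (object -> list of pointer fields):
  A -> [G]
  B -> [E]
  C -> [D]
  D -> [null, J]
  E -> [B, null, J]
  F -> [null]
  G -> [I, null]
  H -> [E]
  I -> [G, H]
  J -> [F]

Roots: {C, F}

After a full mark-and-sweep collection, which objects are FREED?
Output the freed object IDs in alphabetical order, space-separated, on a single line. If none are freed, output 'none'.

Answer: A B E G H I

Derivation:
Roots: C F
Mark C: refs=D, marked=C
Mark F: refs=null, marked=C F
Mark D: refs=null J, marked=C D F
Mark J: refs=F, marked=C D F J
Unmarked (collected): A B E G H I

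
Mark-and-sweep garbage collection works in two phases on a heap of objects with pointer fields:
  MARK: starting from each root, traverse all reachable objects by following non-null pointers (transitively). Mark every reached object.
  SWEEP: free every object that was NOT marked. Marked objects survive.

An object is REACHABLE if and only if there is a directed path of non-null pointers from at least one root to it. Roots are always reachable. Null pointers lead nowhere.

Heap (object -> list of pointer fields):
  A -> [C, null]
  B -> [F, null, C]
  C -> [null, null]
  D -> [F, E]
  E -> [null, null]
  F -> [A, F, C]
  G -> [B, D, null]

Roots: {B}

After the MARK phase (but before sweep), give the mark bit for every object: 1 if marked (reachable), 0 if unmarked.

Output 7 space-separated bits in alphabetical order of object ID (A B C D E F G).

Roots: B
Mark B: refs=F null C, marked=B
Mark F: refs=A F C, marked=B F
Mark C: refs=null null, marked=B C F
Mark A: refs=C null, marked=A B C F
Unmarked (collected): D E G

Answer: 1 1 1 0 0 1 0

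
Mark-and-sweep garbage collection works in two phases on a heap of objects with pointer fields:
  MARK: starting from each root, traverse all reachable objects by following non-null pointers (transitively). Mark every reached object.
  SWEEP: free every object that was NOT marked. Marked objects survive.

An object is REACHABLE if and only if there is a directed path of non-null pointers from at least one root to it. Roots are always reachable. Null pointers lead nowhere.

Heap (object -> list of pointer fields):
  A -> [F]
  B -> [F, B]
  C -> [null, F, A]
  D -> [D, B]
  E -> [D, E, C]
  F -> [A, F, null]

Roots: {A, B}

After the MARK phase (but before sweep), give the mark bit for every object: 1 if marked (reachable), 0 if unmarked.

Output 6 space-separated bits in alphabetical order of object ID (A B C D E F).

Roots: A B
Mark A: refs=F, marked=A
Mark B: refs=F B, marked=A B
Mark F: refs=A F null, marked=A B F
Unmarked (collected): C D E

Answer: 1 1 0 0 0 1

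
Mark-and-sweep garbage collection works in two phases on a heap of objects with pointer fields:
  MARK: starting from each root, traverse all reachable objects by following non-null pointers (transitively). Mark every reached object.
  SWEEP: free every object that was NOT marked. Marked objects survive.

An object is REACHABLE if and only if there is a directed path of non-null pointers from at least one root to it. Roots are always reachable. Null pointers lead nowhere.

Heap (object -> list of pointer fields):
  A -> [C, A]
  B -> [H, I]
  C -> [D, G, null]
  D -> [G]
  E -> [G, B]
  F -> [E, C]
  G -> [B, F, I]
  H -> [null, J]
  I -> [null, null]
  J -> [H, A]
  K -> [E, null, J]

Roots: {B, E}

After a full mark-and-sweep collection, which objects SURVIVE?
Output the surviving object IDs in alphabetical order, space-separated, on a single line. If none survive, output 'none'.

Answer: A B C D E F G H I J

Derivation:
Roots: B E
Mark B: refs=H I, marked=B
Mark E: refs=G B, marked=B E
Mark H: refs=null J, marked=B E H
Mark I: refs=null null, marked=B E H I
Mark G: refs=B F I, marked=B E G H I
Mark J: refs=H A, marked=B E G H I J
Mark F: refs=E C, marked=B E F G H I J
Mark A: refs=C A, marked=A B E F G H I J
Mark C: refs=D G null, marked=A B C E F G H I J
Mark D: refs=G, marked=A B C D E F G H I J
Unmarked (collected): K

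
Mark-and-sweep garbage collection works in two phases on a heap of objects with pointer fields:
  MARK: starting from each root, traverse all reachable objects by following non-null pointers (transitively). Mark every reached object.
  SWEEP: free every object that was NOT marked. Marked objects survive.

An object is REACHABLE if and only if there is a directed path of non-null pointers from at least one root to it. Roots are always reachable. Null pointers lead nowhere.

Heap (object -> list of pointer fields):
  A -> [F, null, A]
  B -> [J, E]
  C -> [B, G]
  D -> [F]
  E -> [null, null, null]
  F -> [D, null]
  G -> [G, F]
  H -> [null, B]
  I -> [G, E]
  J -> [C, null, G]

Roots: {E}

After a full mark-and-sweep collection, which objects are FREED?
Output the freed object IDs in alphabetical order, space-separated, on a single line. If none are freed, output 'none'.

Answer: A B C D F G H I J

Derivation:
Roots: E
Mark E: refs=null null null, marked=E
Unmarked (collected): A B C D F G H I J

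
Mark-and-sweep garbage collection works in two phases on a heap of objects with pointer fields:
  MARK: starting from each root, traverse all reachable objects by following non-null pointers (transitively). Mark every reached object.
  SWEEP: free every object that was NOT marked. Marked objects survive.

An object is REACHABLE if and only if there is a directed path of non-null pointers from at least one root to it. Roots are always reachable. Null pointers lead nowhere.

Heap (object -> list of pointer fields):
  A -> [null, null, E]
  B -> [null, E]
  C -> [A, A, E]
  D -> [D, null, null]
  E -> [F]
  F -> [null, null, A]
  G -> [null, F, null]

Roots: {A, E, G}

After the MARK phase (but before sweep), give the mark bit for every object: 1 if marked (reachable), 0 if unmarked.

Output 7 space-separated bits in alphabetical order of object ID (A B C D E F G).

Answer: 1 0 0 0 1 1 1

Derivation:
Roots: A E G
Mark A: refs=null null E, marked=A
Mark E: refs=F, marked=A E
Mark G: refs=null F null, marked=A E G
Mark F: refs=null null A, marked=A E F G
Unmarked (collected): B C D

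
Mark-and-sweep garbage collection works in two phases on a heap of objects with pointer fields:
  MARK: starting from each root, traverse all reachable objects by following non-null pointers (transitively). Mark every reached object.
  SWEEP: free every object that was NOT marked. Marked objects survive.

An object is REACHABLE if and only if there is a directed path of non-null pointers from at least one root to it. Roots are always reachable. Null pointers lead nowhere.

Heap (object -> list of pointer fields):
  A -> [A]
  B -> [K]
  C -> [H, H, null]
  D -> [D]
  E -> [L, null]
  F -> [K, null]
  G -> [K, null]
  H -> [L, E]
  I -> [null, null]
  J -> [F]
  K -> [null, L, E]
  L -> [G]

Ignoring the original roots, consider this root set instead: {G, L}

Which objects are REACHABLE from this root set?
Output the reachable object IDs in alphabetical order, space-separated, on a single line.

Answer: E G K L

Derivation:
Roots: G L
Mark G: refs=K null, marked=G
Mark L: refs=G, marked=G L
Mark K: refs=null L E, marked=G K L
Mark E: refs=L null, marked=E G K L
Unmarked (collected): A B C D F H I J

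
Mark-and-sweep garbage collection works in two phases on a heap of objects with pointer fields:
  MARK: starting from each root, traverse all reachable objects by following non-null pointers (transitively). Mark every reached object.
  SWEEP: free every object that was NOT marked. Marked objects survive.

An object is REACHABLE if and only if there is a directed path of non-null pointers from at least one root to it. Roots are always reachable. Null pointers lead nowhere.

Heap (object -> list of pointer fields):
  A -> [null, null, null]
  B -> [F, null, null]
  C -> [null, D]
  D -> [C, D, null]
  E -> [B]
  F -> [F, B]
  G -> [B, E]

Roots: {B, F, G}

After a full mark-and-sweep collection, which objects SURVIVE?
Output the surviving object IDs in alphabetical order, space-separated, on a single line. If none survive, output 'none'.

Answer: B E F G

Derivation:
Roots: B F G
Mark B: refs=F null null, marked=B
Mark F: refs=F B, marked=B F
Mark G: refs=B E, marked=B F G
Mark E: refs=B, marked=B E F G
Unmarked (collected): A C D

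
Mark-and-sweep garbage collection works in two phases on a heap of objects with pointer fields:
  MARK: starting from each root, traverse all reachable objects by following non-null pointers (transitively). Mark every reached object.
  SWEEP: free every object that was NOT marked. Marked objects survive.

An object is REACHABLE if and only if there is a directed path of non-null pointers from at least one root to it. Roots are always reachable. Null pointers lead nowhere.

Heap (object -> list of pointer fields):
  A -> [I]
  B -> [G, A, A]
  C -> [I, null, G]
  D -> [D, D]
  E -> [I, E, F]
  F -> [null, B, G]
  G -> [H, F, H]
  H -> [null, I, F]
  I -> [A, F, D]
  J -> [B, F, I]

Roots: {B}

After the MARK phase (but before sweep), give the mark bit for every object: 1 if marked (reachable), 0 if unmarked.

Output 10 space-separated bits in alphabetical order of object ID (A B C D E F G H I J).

Answer: 1 1 0 1 0 1 1 1 1 0

Derivation:
Roots: B
Mark B: refs=G A A, marked=B
Mark G: refs=H F H, marked=B G
Mark A: refs=I, marked=A B G
Mark H: refs=null I F, marked=A B G H
Mark F: refs=null B G, marked=A B F G H
Mark I: refs=A F D, marked=A B F G H I
Mark D: refs=D D, marked=A B D F G H I
Unmarked (collected): C E J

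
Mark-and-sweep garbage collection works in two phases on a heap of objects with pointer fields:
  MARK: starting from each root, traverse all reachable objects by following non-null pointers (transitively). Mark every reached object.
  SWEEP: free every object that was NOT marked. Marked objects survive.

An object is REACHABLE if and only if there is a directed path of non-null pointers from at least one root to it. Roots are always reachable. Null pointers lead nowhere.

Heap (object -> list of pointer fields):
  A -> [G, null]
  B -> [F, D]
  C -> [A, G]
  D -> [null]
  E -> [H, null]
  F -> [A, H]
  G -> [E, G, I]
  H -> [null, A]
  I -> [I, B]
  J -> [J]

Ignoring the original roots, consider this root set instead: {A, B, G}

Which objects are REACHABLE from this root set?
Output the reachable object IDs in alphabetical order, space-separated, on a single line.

Roots: A B G
Mark A: refs=G null, marked=A
Mark B: refs=F D, marked=A B
Mark G: refs=E G I, marked=A B G
Mark F: refs=A H, marked=A B F G
Mark D: refs=null, marked=A B D F G
Mark E: refs=H null, marked=A B D E F G
Mark I: refs=I B, marked=A B D E F G I
Mark H: refs=null A, marked=A B D E F G H I
Unmarked (collected): C J

Answer: A B D E F G H I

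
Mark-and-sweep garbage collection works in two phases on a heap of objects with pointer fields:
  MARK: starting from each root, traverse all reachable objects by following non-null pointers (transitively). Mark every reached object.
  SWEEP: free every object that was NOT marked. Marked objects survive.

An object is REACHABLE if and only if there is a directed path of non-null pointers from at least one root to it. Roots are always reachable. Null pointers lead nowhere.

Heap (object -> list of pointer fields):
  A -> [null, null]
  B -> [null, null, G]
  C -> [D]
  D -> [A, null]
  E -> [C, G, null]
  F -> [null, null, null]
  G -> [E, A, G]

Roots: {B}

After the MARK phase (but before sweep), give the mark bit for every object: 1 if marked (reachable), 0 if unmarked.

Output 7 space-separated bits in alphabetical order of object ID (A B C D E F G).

Answer: 1 1 1 1 1 0 1

Derivation:
Roots: B
Mark B: refs=null null G, marked=B
Mark G: refs=E A G, marked=B G
Mark E: refs=C G null, marked=B E G
Mark A: refs=null null, marked=A B E G
Mark C: refs=D, marked=A B C E G
Mark D: refs=A null, marked=A B C D E G
Unmarked (collected): F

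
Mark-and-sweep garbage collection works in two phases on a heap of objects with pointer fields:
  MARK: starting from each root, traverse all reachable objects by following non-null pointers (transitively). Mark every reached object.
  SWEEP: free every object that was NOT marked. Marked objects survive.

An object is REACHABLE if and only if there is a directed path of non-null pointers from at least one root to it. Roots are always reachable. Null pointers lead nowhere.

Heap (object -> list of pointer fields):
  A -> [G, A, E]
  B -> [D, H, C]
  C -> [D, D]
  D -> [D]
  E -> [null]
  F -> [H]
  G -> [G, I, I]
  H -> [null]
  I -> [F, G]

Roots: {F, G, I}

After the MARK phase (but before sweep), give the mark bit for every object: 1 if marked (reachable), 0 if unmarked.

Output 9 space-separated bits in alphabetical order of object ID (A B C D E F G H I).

Roots: F G I
Mark F: refs=H, marked=F
Mark G: refs=G I I, marked=F G
Mark I: refs=F G, marked=F G I
Mark H: refs=null, marked=F G H I
Unmarked (collected): A B C D E

Answer: 0 0 0 0 0 1 1 1 1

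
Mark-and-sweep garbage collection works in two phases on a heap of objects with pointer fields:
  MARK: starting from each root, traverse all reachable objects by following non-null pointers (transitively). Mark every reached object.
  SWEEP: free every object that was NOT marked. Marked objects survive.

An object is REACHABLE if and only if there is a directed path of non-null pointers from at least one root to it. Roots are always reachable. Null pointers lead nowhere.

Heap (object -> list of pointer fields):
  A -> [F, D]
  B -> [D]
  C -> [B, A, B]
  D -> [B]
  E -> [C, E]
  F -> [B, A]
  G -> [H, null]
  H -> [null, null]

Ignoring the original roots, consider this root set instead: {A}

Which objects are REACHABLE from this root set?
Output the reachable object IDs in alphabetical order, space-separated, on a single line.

Roots: A
Mark A: refs=F D, marked=A
Mark F: refs=B A, marked=A F
Mark D: refs=B, marked=A D F
Mark B: refs=D, marked=A B D F
Unmarked (collected): C E G H

Answer: A B D F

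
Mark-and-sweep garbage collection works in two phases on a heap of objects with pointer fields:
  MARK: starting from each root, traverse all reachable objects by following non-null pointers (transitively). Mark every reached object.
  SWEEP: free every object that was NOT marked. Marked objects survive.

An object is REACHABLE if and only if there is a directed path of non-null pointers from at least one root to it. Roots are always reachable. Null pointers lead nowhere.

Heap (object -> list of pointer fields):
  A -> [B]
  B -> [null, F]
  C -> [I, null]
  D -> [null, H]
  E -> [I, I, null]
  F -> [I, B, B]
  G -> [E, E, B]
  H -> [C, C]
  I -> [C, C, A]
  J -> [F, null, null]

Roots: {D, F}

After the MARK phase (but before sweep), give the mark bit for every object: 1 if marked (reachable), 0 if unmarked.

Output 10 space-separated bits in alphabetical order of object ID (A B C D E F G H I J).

Answer: 1 1 1 1 0 1 0 1 1 0

Derivation:
Roots: D F
Mark D: refs=null H, marked=D
Mark F: refs=I B B, marked=D F
Mark H: refs=C C, marked=D F H
Mark I: refs=C C A, marked=D F H I
Mark B: refs=null F, marked=B D F H I
Mark C: refs=I null, marked=B C D F H I
Mark A: refs=B, marked=A B C D F H I
Unmarked (collected): E G J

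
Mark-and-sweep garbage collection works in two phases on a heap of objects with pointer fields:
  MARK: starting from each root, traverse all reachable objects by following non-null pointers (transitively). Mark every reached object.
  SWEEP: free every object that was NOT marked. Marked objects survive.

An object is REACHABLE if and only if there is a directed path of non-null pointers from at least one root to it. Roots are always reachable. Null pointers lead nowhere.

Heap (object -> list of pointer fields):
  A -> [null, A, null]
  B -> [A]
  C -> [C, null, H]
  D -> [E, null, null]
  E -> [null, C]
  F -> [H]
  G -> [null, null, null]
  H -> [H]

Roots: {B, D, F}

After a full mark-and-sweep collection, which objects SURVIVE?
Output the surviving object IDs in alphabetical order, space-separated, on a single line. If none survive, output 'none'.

Roots: B D F
Mark B: refs=A, marked=B
Mark D: refs=E null null, marked=B D
Mark F: refs=H, marked=B D F
Mark A: refs=null A null, marked=A B D F
Mark E: refs=null C, marked=A B D E F
Mark H: refs=H, marked=A B D E F H
Mark C: refs=C null H, marked=A B C D E F H
Unmarked (collected): G

Answer: A B C D E F H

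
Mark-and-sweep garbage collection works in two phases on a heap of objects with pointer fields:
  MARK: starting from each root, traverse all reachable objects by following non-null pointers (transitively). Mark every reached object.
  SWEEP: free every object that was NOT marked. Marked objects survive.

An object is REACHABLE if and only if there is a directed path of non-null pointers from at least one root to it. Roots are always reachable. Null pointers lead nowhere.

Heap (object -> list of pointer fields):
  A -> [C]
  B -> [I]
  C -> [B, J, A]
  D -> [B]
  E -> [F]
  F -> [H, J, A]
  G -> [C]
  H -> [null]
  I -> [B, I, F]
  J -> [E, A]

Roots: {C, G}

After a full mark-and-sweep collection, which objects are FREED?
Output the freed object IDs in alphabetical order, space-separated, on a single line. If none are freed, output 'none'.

Roots: C G
Mark C: refs=B J A, marked=C
Mark G: refs=C, marked=C G
Mark B: refs=I, marked=B C G
Mark J: refs=E A, marked=B C G J
Mark A: refs=C, marked=A B C G J
Mark I: refs=B I F, marked=A B C G I J
Mark E: refs=F, marked=A B C E G I J
Mark F: refs=H J A, marked=A B C E F G I J
Mark H: refs=null, marked=A B C E F G H I J
Unmarked (collected): D

Answer: D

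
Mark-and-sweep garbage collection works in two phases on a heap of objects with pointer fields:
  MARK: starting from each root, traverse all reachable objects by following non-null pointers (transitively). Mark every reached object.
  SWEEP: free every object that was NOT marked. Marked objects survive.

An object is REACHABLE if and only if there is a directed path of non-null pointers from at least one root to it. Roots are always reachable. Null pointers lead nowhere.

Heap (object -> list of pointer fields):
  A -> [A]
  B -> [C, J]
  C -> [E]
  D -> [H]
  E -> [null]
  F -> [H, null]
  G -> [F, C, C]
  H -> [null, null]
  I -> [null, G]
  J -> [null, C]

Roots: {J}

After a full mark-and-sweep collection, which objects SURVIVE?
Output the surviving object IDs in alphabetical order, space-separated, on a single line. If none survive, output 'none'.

Roots: J
Mark J: refs=null C, marked=J
Mark C: refs=E, marked=C J
Mark E: refs=null, marked=C E J
Unmarked (collected): A B D F G H I

Answer: C E J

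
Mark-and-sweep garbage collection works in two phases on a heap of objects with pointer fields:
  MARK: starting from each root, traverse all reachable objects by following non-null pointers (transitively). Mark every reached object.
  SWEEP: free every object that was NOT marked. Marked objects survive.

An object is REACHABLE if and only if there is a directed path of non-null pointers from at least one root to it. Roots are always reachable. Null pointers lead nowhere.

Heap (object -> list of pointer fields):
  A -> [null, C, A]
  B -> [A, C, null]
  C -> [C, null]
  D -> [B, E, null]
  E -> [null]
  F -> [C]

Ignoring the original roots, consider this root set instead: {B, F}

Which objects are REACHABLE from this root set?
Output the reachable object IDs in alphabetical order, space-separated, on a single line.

Roots: B F
Mark B: refs=A C null, marked=B
Mark F: refs=C, marked=B F
Mark A: refs=null C A, marked=A B F
Mark C: refs=C null, marked=A B C F
Unmarked (collected): D E

Answer: A B C F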